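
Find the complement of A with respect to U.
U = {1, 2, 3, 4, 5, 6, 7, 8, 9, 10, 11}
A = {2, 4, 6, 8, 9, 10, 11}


Universal set U = {1, 2, 3, 4, 5, 6, 7, 8, 9, 10, 11}
Set A = {2, 4, 6, 8, 9, 10, 11}
A' = U \ A = elements in U but not in A
Checking each element of U:
1 (not in A, include), 2 (in A, exclude), 3 (not in A, include), 4 (in A, exclude), 5 (not in A, include), 6 (in A, exclude), 7 (not in A, include), 8 (in A, exclude), 9 (in A, exclude), 10 (in A, exclude), 11 (in A, exclude)
A' = {1, 3, 5, 7}

{1, 3, 5, 7}


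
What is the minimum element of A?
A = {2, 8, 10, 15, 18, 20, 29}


Set A = {2, 8, 10, 15, 18, 20, 29}
Elements in ascending order: 2, 8, 10, 15, 18, 20, 29
The smallest element is 2.

2


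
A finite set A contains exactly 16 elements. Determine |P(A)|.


The set has 16 elements.
The power set contains all possible subsets.
|P(A)| = 2^|A| = 2^16 = 65536

65536


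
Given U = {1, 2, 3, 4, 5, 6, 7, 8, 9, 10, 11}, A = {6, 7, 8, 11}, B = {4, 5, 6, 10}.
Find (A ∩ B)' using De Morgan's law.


U = {1, 2, 3, 4, 5, 6, 7, 8, 9, 10, 11}
A = {6, 7, 8, 11}, B = {4, 5, 6, 10}
A ∩ B = {6}
(A ∩ B)' = U \ (A ∩ B) = {1, 2, 3, 4, 5, 7, 8, 9, 10, 11}
Verification via A' ∪ B': A' = {1, 2, 3, 4, 5, 9, 10}, B' = {1, 2, 3, 7, 8, 9, 11}
A' ∪ B' = {1, 2, 3, 4, 5, 7, 8, 9, 10, 11} ✓

{1, 2, 3, 4, 5, 7, 8, 9, 10, 11}


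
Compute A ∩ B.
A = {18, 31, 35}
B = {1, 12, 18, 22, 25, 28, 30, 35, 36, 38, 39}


Set A = {18, 31, 35}
Set B = {1, 12, 18, 22, 25, 28, 30, 35, 36, 38, 39}
A ∩ B includes only elements in both sets.
Check each element of A against B:
18 ✓, 31 ✗, 35 ✓
A ∩ B = {18, 35}

{18, 35}


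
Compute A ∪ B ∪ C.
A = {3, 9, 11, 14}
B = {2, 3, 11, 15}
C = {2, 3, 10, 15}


Set A = {3, 9, 11, 14}
Set B = {2, 3, 11, 15}
Set C = {2, 3, 10, 15}
First, A ∪ B = {2, 3, 9, 11, 14, 15}
Then, (A ∪ B) ∪ C = {2, 3, 9, 10, 11, 14, 15}

{2, 3, 9, 10, 11, 14, 15}


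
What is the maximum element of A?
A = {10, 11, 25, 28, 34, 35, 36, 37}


Set A = {10, 11, 25, 28, 34, 35, 36, 37}
Elements in ascending order: 10, 11, 25, 28, 34, 35, 36, 37
The largest element is 37.

37


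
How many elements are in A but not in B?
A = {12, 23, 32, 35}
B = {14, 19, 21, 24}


Set A = {12, 23, 32, 35}
Set B = {14, 19, 21, 24}
A \ B = {12, 23, 32, 35}
|A \ B| = 4

4


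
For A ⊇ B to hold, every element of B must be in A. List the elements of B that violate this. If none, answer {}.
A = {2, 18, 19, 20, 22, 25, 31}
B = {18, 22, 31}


Set A = {2, 18, 19, 20, 22, 25, 31}
Set B = {18, 22, 31}
Check each element of B against A:
18 ∈ A, 22 ∈ A, 31 ∈ A
Elements of B not in A: {}

{}


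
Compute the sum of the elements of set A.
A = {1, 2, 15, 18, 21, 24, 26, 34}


Set A = {1, 2, 15, 18, 21, 24, 26, 34}
Sum = 1 + 2 + 15 + 18 + 21 + 24 + 26 + 34 = 141

141


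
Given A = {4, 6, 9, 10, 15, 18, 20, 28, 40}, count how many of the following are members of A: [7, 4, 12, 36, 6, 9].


Set A = {4, 6, 9, 10, 15, 18, 20, 28, 40}
Candidates: [7, 4, 12, 36, 6, 9]
Check each candidate:
7 ∉ A, 4 ∈ A, 12 ∉ A, 36 ∉ A, 6 ∈ A, 9 ∈ A
Count of candidates in A: 3

3


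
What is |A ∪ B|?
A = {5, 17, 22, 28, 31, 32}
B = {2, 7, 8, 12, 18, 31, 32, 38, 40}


Set A = {5, 17, 22, 28, 31, 32}, |A| = 6
Set B = {2, 7, 8, 12, 18, 31, 32, 38, 40}, |B| = 9
A ∩ B = {31, 32}, |A ∩ B| = 2
|A ∪ B| = |A| + |B| - |A ∩ B| = 6 + 9 - 2 = 13

13


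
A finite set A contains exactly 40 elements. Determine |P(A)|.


The set has 40 elements.
The power set contains all possible subsets.
|P(A)| = 2^|A| = 2^40 = 1099511627776

1099511627776


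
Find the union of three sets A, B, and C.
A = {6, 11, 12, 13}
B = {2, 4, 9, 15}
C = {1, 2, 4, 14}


Set A = {6, 11, 12, 13}
Set B = {2, 4, 9, 15}
Set C = {1, 2, 4, 14}
First, A ∪ B = {2, 4, 6, 9, 11, 12, 13, 15}
Then, (A ∪ B) ∪ C = {1, 2, 4, 6, 9, 11, 12, 13, 14, 15}

{1, 2, 4, 6, 9, 11, 12, 13, 14, 15}


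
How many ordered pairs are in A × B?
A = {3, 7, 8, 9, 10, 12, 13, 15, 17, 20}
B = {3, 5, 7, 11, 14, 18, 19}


Set A = {3, 7, 8, 9, 10, 12, 13, 15, 17, 20} has 10 elements.
Set B = {3, 5, 7, 11, 14, 18, 19} has 7 elements.
|A × B| = |A| × |B| = 10 × 7 = 70

70


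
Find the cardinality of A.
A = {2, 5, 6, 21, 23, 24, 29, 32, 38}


Set A = {2, 5, 6, 21, 23, 24, 29, 32, 38}
Listing elements: 2, 5, 6, 21, 23, 24, 29, 32, 38
Counting: 9 elements
|A| = 9

9


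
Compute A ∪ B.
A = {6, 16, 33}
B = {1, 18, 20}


Set A = {6, 16, 33}
Set B = {1, 18, 20}
A ∪ B includes all elements in either set.
Elements from A: {6, 16, 33}
Elements from B not already included: {1, 18, 20}
A ∪ B = {1, 6, 16, 18, 20, 33}

{1, 6, 16, 18, 20, 33}


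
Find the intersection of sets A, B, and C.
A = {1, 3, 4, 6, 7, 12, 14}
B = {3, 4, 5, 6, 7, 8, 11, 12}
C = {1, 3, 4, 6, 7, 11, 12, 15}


Set A = {1, 3, 4, 6, 7, 12, 14}
Set B = {3, 4, 5, 6, 7, 8, 11, 12}
Set C = {1, 3, 4, 6, 7, 11, 12, 15}
First, A ∩ B = {3, 4, 6, 7, 12}
Then, (A ∩ B) ∩ C = {3, 4, 6, 7, 12}

{3, 4, 6, 7, 12}


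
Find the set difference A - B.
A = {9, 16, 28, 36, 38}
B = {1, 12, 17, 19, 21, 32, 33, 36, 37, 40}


Set A = {9, 16, 28, 36, 38}
Set B = {1, 12, 17, 19, 21, 32, 33, 36, 37, 40}
A \ B includes elements in A that are not in B.
Check each element of A:
9 (not in B, keep), 16 (not in B, keep), 28 (not in B, keep), 36 (in B, remove), 38 (not in B, keep)
A \ B = {9, 16, 28, 38}

{9, 16, 28, 38}


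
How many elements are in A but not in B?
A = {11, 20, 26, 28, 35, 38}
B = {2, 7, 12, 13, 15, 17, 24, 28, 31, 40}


Set A = {11, 20, 26, 28, 35, 38}
Set B = {2, 7, 12, 13, 15, 17, 24, 28, 31, 40}
A \ B = {11, 20, 26, 35, 38}
|A \ B| = 5

5


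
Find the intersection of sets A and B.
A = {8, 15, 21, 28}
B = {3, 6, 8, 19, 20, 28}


Set A = {8, 15, 21, 28}
Set B = {3, 6, 8, 19, 20, 28}
A ∩ B includes only elements in both sets.
Check each element of A against B:
8 ✓, 15 ✗, 21 ✗, 28 ✓
A ∩ B = {8, 28}

{8, 28}


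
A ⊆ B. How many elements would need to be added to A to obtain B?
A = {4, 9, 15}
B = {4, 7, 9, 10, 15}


Set A = {4, 9, 15}, |A| = 3
Set B = {4, 7, 9, 10, 15}, |B| = 5
Since A ⊆ B: B \ A = {7, 10}
|B| - |A| = 5 - 3 = 2

2


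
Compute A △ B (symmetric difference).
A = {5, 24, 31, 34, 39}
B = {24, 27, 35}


Set A = {5, 24, 31, 34, 39}
Set B = {24, 27, 35}
A △ B = (A \ B) ∪ (B \ A)
Elements in A but not B: {5, 31, 34, 39}
Elements in B but not A: {27, 35}
A △ B = {5, 27, 31, 34, 35, 39}

{5, 27, 31, 34, 35, 39}


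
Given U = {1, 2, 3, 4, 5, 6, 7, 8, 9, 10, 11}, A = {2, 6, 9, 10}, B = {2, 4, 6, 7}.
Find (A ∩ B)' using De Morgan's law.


U = {1, 2, 3, 4, 5, 6, 7, 8, 9, 10, 11}
A = {2, 6, 9, 10}, B = {2, 4, 6, 7}
A ∩ B = {2, 6}
(A ∩ B)' = U \ (A ∩ B) = {1, 3, 4, 5, 7, 8, 9, 10, 11}
Verification via A' ∪ B': A' = {1, 3, 4, 5, 7, 8, 11}, B' = {1, 3, 5, 8, 9, 10, 11}
A' ∪ B' = {1, 3, 4, 5, 7, 8, 9, 10, 11} ✓

{1, 3, 4, 5, 7, 8, 9, 10, 11}


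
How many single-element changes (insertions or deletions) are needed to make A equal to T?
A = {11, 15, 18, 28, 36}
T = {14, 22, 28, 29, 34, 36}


Set A = {11, 15, 18, 28, 36}
Set T = {14, 22, 28, 29, 34, 36}
Elements to remove from A (in A, not in T): {11, 15, 18} → 3 removals
Elements to add to A (in T, not in A): {14, 22, 29, 34} → 4 additions
Total edits = 3 + 4 = 7

7


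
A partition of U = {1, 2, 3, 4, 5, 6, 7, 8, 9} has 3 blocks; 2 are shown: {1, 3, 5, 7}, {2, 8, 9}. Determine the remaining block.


U = {1, 2, 3, 4, 5, 6, 7, 8, 9}
Shown blocks: {1, 3, 5, 7}, {2, 8, 9}
A partition's blocks are pairwise disjoint and cover U, so the missing block = U \ (union of shown blocks).
Union of shown blocks: {1, 2, 3, 5, 7, 8, 9}
Missing block = U \ (union) = {4, 6}

{4, 6}


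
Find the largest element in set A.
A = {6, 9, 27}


Set A = {6, 9, 27}
Elements in ascending order: 6, 9, 27
The largest element is 27.

27


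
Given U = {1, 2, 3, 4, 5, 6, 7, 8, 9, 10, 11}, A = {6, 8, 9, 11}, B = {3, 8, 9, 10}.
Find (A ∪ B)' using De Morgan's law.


U = {1, 2, 3, 4, 5, 6, 7, 8, 9, 10, 11}
A = {6, 8, 9, 11}, B = {3, 8, 9, 10}
A ∪ B = {3, 6, 8, 9, 10, 11}
(A ∪ B)' = U \ (A ∪ B) = {1, 2, 4, 5, 7}
Verification via A' ∩ B': A' = {1, 2, 3, 4, 5, 7, 10}, B' = {1, 2, 4, 5, 6, 7, 11}
A' ∩ B' = {1, 2, 4, 5, 7} ✓

{1, 2, 4, 5, 7}


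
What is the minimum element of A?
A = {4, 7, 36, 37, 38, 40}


Set A = {4, 7, 36, 37, 38, 40}
Elements in ascending order: 4, 7, 36, 37, 38, 40
The smallest element is 4.

4


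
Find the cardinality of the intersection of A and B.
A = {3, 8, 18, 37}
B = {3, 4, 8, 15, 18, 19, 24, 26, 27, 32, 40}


Set A = {3, 8, 18, 37}
Set B = {3, 4, 8, 15, 18, 19, 24, 26, 27, 32, 40}
A ∩ B = {3, 8, 18}
|A ∩ B| = 3

3


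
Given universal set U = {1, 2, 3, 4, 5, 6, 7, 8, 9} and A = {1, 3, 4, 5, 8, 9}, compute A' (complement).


Universal set U = {1, 2, 3, 4, 5, 6, 7, 8, 9}
Set A = {1, 3, 4, 5, 8, 9}
A' = U \ A = elements in U but not in A
Checking each element of U:
1 (in A, exclude), 2 (not in A, include), 3 (in A, exclude), 4 (in A, exclude), 5 (in A, exclude), 6 (not in A, include), 7 (not in A, include), 8 (in A, exclude), 9 (in A, exclude)
A' = {2, 6, 7}

{2, 6, 7}


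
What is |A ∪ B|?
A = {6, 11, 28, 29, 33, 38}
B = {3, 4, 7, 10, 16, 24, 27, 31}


Set A = {6, 11, 28, 29, 33, 38}, |A| = 6
Set B = {3, 4, 7, 10, 16, 24, 27, 31}, |B| = 8
A ∩ B = {}, |A ∩ B| = 0
|A ∪ B| = |A| + |B| - |A ∩ B| = 6 + 8 - 0 = 14

14


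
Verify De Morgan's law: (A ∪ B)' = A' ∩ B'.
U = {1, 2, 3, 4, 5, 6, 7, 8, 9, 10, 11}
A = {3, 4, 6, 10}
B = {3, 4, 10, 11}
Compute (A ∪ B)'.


U = {1, 2, 3, 4, 5, 6, 7, 8, 9, 10, 11}
A = {3, 4, 6, 10}, B = {3, 4, 10, 11}
A ∪ B = {3, 4, 6, 10, 11}
(A ∪ B)' = U \ (A ∪ B) = {1, 2, 5, 7, 8, 9}
Verification via A' ∩ B': A' = {1, 2, 5, 7, 8, 9, 11}, B' = {1, 2, 5, 6, 7, 8, 9}
A' ∩ B' = {1, 2, 5, 7, 8, 9} ✓

{1, 2, 5, 7, 8, 9}


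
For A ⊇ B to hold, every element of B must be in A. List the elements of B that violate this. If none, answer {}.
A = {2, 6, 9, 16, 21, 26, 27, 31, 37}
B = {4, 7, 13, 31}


Set A = {2, 6, 9, 16, 21, 26, 27, 31, 37}
Set B = {4, 7, 13, 31}
Check each element of B against A:
4 ∉ A (include), 7 ∉ A (include), 13 ∉ A (include), 31 ∈ A
Elements of B not in A: {4, 7, 13}

{4, 7, 13}


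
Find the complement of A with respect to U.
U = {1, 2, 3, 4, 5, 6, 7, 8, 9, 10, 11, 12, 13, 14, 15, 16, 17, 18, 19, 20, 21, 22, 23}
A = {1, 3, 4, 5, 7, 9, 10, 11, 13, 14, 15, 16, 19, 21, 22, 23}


Universal set U = {1, 2, 3, 4, 5, 6, 7, 8, 9, 10, 11, 12, 13, 14, 15, 16, 17, 18, 19, 20, 21, 22, 23}
Set A = {1, 3, 4, 5, 7, 9, 10, 11, 13, 14, 15, 16, 19, 21, 22, 23}
A' = U \ A = elements in U but not in A
Checking each element of U:
1 (in A, exclude), 2 (not in A, include), 3 (in A, exclude), 4 (in A, exclude), 5 (in A, exclude), 6 (not in A, include), 7 (in A, exclude), 8 (not in A, include), 9 (in A, exclude), 10 (in A, exclude), 11 (in A, exclude), 12 (not in A, include), 13 (in A, exclude), 14 (in A, exclude), 15 (in A, exclude), 16 (in A, exclude), 17 (not in A, include), 18 (not in A, include), 19 (in A, exclude), 20 (not in A, include), 21 (in A, exclude), 22 (in A, exclude), 23 (in A, exclude)
A' = {2, 6, 8, 12, 17, 18, 20}

{2, 6, 8, 12, 17, 18, 20}


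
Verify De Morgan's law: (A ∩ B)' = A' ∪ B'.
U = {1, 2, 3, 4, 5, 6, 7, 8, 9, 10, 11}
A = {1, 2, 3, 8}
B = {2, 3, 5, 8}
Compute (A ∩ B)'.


U = {1, 2, 3, 4, 5, 6, 7, 8, 9, 10, 11}
A = {1, 2, 3, 8}, B = {2, 3, 5, 8}
A ∩ B = {2, 3, 8}
(A ∩ B)' = U \ (A ∩ B) = {1, 4, 5, 6, 7, 9, 10, 11}
Verification via A' ∪ B': A' = {4, 5, 6, 7, 9, 10, 11}, B' = {1, 4, 6, 7, 9, 10, 11}
A' ∪ B' = {1, 4, 5, 6, 7, 9, 10, 11} ✓

{1, 4, 5, 6, 7, 9, 10, 11}


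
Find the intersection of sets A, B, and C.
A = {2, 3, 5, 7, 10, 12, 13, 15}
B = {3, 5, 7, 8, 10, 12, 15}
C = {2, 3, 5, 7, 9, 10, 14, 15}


Set A = {2, 3, 5, 7, 10, 12, 13, 15}
Set B = {3, 5, 7, 8, 10, 12, 15}
Set C = {2, 3, 5, 7, 9, 10, 14, 15}
First, A ∩ B = {3, 5, 7, 10, 12, 15}
Then, (A ∩ B) ∩ C = {3, 5, 7, 10, 15}

{3, 5, 7, 10, 15}


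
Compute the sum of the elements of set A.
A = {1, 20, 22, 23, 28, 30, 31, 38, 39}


Set A = {1, 20, 22, 23, 28, 30, 31, 38, 39}
Sum = 1 + 20 + 22 + 23 + 28 + 30 + 31 + 38 + 39 = 232

232


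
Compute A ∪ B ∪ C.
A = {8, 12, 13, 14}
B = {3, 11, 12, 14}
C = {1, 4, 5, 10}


Set A = {8, 12, 13, 14}
Set B = {3, 11, 12, 14}
Set C = {1, 4, 5, 10}
First, A ∪ B = {3, 8, 11, 12, 13, 14}
Then, (A ∪ B) ∪ C = {1, 3, 4, 5, 8, 10, 11, 12, 13, 14}

{1, 3, 4, 5, 8, 10, 11, 12, 13, 14}


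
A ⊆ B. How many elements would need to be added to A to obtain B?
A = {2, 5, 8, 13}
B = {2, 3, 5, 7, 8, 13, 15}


Set A = {2, 5, 8, 13}, |A| = 4
Set B = {2, 3, 5, 7, 8, 13, 15}, |B| = 7
Since A ⊆ B: B \ A = {3, 7, 15}
|B| - |A| = 7 - 4 = 3

3


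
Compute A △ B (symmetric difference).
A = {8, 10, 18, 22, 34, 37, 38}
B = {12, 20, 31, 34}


Set A = {8, 10, 18, 22, 34, 37, 38}
Set B = {12, 20, 31, 34}
A △ B = (A \ B) ∪ (B \ A)
Elements in A but not B: {8, 10, 18, 22, 37, 38}
Elements in B but not A: {12, 20, 31}
A △ B = {8, 10, 12, 18, 20, 22, 31, 37, 38}

{8, 10, 12, 18, 20, 22, 31, 37, 38}


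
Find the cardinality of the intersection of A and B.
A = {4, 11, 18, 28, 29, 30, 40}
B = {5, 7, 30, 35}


Set A = {4, 11, 18, 28, 29, 30, 40}
Set B = {5, 7, 30, 35}
A ∩ B = {30}
|A ∩ B| = 1

1


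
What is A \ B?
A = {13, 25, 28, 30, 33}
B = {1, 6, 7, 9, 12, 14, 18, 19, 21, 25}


Set A = {13, 25, 28, 30, 33}
Set B = {1, 6, 7, 9, 12, 14, 18, 19, 21, 25}
A \ B includes elements in A that are not in B.
Check each element of A:
13 (not in B, keep), 25 (in B, remove), 28 (not in B, keep), 30 (not in B, keep), 33 (not in B, keep)
A \ B = {13, 28, 30, 33}

{13, 28, 30, 33}


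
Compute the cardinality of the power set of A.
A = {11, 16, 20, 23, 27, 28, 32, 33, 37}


Set A = {11, 16, 20, 23, 27, 28, 32, 33, 37}
|A| = 9
The power set P(A) contains all subsets of A.
|P(A)| = 2^|A| = 2^9 = 512

512


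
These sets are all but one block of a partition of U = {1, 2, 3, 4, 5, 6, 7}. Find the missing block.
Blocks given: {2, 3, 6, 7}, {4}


U = {1, 2, 3, 4, 5, 6, 7}
Shown blocks: {2, 3, 6, 7}, {4}
A partition's blocks are pairwise disjoint and cover U, so the missing block = U \ (union of shown blocks).
Union of shown blocks: {2, 3, 4, 6, 7}
Missing block = U \ (union) = {1, 5}

{1, 5}


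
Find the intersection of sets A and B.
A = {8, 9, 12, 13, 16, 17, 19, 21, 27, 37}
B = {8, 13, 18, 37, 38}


Set A = {8, 9, 12, 13, 16, 17, 19, 21, 27, 37}
Set B = {8, 13, 18, 37, 38}
A ∩ B includes only elements in both sets.
Check each element of A against B:
8 ✓, 9 ✗, 12 ✗, 13 ✓, 16 ✗, 17 ✗, 19 ✗, 21 ✗, 27 ✗, 37 ✓
A ∩ B = {8, 13, 37}

{8, 13, 37}


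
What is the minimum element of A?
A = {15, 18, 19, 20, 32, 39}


Set A = {15, 18, 19, 20, 32, 39}
Elements in ascending order: 15, 18, 19, 20, 32, 39
The smallest element is 15.

15


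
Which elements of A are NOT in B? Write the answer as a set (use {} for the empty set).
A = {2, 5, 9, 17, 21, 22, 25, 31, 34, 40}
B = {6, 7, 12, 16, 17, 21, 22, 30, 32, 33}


Set A = {2, 5, 9, 17, 21, 22, 25, 31, 34, 40}
Set B = {6, 7, 12, 16, 17, 21, 22, 30, 32, 33}
Check each element of A against B:
2 ∉ B (include), 5 ∉ B (include), 9 ∉ B (include), 17 ∈ B, 21 ∈ B, 22 ∈ B, 25 ∉ B (include), 31 ∉ B (include), 34 ∉ B (include), 40 ∉ B (include)
Elements of A not in B: {2, 5, 9, 25, 31, 34, 40}

{2, 5, 9, 25, 31, 34, 40}


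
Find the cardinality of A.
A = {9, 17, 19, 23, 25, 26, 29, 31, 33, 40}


Set A = {9, 17, 19, 23, 25, 26, 29, 31, 33, 40}
Listing elements: 9, 17, 19, 23, 25, 26, 29, 31, 33, 40
Counting: 10 elements
|A| = 10

10


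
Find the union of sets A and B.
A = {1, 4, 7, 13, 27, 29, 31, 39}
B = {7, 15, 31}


Set A = {1, 4, 7, 13, 27, 29, 31, 39}
Set B = {7, 15, 31}
A ∪ B includes all elements in either set.
Elements from A: {1, 4, 7, 13, 27, 29, 31, 39}
Elements from B not already included: {15}
A ∪ B = {1, 4, 7, 13, 15, 27, 29, 31, 39}

{1, 4, 7, 13, 15, 27, 29, 31, 39}


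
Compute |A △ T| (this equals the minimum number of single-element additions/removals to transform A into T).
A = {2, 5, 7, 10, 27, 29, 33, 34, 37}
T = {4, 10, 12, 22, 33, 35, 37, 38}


Set A = {2, 5, 7, 10, 27, 29, 33, 34, 37}
Set T = {4, 10, 12, 22, 33, 35, 37, 38}
Elements to remove from A (in A, not in T): {2, 5, 7, 27, 29, 34} → 6 removals
Elements to add to A (in T, not in A): {4, 12, 22, 35, 38} → 5 additions
Total edits = 6 + 5 = 11

11


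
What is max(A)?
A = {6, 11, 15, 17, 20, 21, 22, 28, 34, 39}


Set A = {6, 11, 15, 17, 20, 21, 22, 28, 34, 39}
Elements in ascending order: 6, 11, 15, 17, 20, 21, 22, 28, 34, 39
The largest element is 39.

39


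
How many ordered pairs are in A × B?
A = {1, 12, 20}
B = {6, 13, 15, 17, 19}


Set A = {1, 12, 20} has 3 elements.
Set B = {6, 13, 15, 17, 19} has 5 elements.
|A × B| = |A| × |B| = 3 × 5 = 15

15


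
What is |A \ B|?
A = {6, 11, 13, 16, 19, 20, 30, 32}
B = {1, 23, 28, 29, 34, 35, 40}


Set A = {6, 11, 13, 16, 19, 20, 30, 32}
Set B = {1, 23, 28, 29, 34, 35, 40}
A \ B = {6, 11, 13, 16, 19, 20, 30, 32}
|A \ B| = 8

8


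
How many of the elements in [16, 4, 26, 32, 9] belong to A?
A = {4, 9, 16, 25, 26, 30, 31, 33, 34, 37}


Set A = {4, 9, 16, 25, 26, 30, 31, 33, 34, 37}
Candidates: [16, 4, 26, 32, 9]
Check each candidate:
16 ∈ A, 4 ∈ A, 26 ∈ A, 32 ∉ A, 9 ∈ A
Count of candidates in A: 4

4


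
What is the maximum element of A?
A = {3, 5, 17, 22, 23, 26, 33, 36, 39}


Set A = {3, 5, 17, 22, 23, 26, 33, 36, 39}
Elements in ascending order: 3, 5, 17, 22, 23, 26, 33, 36, 39
The largest element is 39.

39


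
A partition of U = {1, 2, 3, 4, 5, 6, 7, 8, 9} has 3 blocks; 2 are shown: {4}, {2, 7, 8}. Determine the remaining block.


U = {1, 2, 3, 4, 5, 6, 7, 8, 9}
Shown blocks: {4}, {2, 7, 8}
A partition's blocks are pairwise disjoint and cover U, so the missing block = U \ (union of shown blocks).
Union of shown blocks: {2, 4, 7, 8}
Missing block = U \ (union) = {1, 3, 5, 6, 9}

{1, 3, 5, 6, 9}


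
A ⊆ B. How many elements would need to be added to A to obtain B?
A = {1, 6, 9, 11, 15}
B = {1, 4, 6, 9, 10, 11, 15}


Set A = {1, 6, 9, 11, 15}, |A| = 5
Set B = {1, 4, 6, 9, 10, 11, 15}, |B| = 7
Since A ⊆ B: B \ A = {4, 10}
|B| - |A| = 7 - 5 = 2

2


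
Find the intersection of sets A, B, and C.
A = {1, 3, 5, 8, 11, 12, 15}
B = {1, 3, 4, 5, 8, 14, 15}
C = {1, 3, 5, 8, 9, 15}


Set A = {1, 3, 5, 8, 11, 12, 15}
Set B = {1, 3, 4, 5, 8, 14, 15}
Set C = {1, 3, 5, 8, 9, 15}
First, A ∩ B = {1, 3, 5, 8, 15}
Then, (A ∩ B) ∩ C = {1, 3, 5, 8, 15}

{1, 3, 5, 8, 15}


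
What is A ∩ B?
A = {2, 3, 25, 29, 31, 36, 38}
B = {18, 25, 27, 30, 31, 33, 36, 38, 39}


Set A = {2, 3, 25, 29, 31, 36, 38}
Set B = {18, 25, 27, 30, 31, 33, 36, 38, 39}
A ∩ B includes only elements in both sets.
Check each element of A against B:
2 ✗, 3 ✗, 25 ✓, 29 ✗, 31 ✓, 36 ✓, 38 ✓
A ∩ B = {25, 31, 36, 38}

{25, 31, 36, 38}


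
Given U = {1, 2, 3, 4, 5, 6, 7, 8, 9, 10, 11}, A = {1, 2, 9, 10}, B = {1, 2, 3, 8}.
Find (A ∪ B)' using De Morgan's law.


U = {1, 2, 3, 4, 5, 6, 7, 8, 9, 10, 11}
A = {1, 2, 9, 10}, B = {1, 2, 3, 8}
A ∪ B = {1, 2, 3, 8, 9, 10}
(A ∪ B)' = U \ (A ∪ B) = {4, 5, 6, 7, 11}
Verification via A' ∩ B': A' = {3, 4, 5, 6, 7, 8, 11}, B' = {4, 5, 6, 7, 9, 10, 11}
A' ∩ B' = {4, 5, 6, 7, 11} ✓

{4, 5, 6, 7, 11}


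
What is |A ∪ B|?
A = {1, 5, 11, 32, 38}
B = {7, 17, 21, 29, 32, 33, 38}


Set A = {1, 5, 11, 32, 38}, |A| = 5
Set B = {7, 17, 21, 29, 32, 33, 38}, |B| = 7
A ∩ B = {32, 38}, |A ∩ B| = 2
|A ∪ B| = |A| + |B| - |A ∩ B| = 5 + 7 - 2 = 10

10


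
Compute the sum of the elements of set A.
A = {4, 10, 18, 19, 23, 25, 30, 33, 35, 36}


Set A = {4, 10, 18, 19, 23, 25, 30, 33, 35, 36}
Sum = 4 + 10 + 18 + 19 + 23 + 25 + 30 + 33 + 35 + 36 = 233

233


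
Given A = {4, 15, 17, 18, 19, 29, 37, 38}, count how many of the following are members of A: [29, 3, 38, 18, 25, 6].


Set A = {4, 15, 17, 18, 19, 29, 37, 38}
Candidates: [29, 3, 38, 18, 25, 6]
Check each candidate:
29 ∈ A, 3 ∉ A, 38 ∈ A, 18 ∈ A, 25 ∉ A, 6 ∉ A
Count of candidates in A: 3

3


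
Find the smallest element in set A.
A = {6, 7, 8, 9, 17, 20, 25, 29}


Set A = {6, 7, 8, 9, 17, 20, 25, 29}
Elements in ascending order: 6, 7, 8, 9, 17, 20, 25, 29
The smallest element is 6.

6


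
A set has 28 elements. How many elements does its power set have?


The set has 28 elements.
The power set contains all possible subsets.
|P(A)| = 2^|A| = 2^28 = 268435456

268435456


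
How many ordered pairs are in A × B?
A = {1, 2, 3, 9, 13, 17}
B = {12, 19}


Set A = {1, 2, 3, 9, 13, 17} has 6 elements.
Set B = {12, 19} has 2 elements.
|A × B| = |A| × |B| = 6 × 2 = 12

12


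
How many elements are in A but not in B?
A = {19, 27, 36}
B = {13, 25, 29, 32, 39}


Set A = {19, 27, 36}
Set B = {13, 25, 29, 32, 39}
A \ B = {19, 27, 36}
|A \ B| = 3

3


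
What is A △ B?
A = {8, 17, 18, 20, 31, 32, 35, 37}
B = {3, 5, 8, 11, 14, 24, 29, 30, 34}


Set A = {8, 17, 18, 20, 31, 32, 35, 37}
Set B = {3, 5, 8, 11, 14, 24, 29, 30, 34}
A △ B = (A \ B) ∪ (B \ A)
Elements in A but not B: {17, 18, 20, 31, 32, 35, 37}
Elements in B but not A: {3, 5, 11, 14, 24, 29, 30, 34}
A △ B = {3, 5, 11, 14, 17, 18, 20, 24, 29, 30, 31, 32, 34, 35, 37}

{3, 5, 11, 14, 17, 18, 20, 24, 29, 30, 31, 32, 34, 35, 37}


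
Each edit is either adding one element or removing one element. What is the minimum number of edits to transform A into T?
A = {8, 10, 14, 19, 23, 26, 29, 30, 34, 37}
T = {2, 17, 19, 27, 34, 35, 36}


Set A = {8, 10, 14, 19, 23, 26, 29, 30, 34, 37}
Set T = {2, 17, 19, 27, 34, 35, 36}
Elements to remove from A (in A, not in T): {8, 10, 14, 23, 26, 29, 30, 37} → 8 removals
Elements to add to A (in T, not in A): {2, 17, 27, 35, 36} → 5 additions
Total edits = 8 + 5 = 13

13


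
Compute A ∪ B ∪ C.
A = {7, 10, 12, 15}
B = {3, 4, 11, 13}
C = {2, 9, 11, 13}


Set A = {7, 10, 12, 15}
Set B = {3, 4, 11, 13}
Set C = {2, 9, 11, 13}
First, A ∪ B = {3, 4, 7, 10, 11, 12, 13, 15}
Then, (A ∪ B) ∪ C = {2, 3, 4, 7, 9, 10, 11, 12, 13, 15}

{2, 3, 4, 7, 9, 10, 11, 12, 13, 15}


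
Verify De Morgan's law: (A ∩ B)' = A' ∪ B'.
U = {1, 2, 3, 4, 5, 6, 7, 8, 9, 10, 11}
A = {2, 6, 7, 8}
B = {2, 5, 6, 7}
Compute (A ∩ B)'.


U = {1, 2, 3, 4, 5, 6, 7, 8, 9, 10, 11}
A = {2, 6, 7, 8}, B = {2, 5, 6, 7}
A ∩ B = {2, 6, 7}
(A ∩ B)' = U \ (A ∩ B) = {1, 3, 4, 5, 8, 9, 10, 11}
Verification via A' ∪ B': A' = {1, 3, 4, 5, 9, 10, 11}, B' = {1, 3, 4, 8, 9, 10, 11}
A' ∪ B' = {1, 3, 4, 5, 8, 9, 10, 11} ✓

{1, 3, 4, 5, 8, 9, 10, 11}


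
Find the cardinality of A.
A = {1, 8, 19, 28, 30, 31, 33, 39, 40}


Set A = {1, 8, 19, 28, 30, 31, 33, 39, 40}
Listing elements: 1, 8, 19, 28, 30, 31, 33, 39, 40
Counting: 9 elements
|A| = 9

9


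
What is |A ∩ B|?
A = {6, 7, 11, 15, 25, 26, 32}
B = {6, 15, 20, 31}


Set A = {6, 7, 11, 15, 25, 26, 32}
Set B = {6, 15, 20, 31}
A ∩ B = {6, 15}
|A ∩ B| = 2

2


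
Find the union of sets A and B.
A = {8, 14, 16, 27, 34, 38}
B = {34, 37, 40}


Set A = {8, 14, 16, 27, 34, 38}
Set B = {34, 37, 40}
A ∪ B includes all elements in either set.
Elements from A: {8, 14, 16, 27, 34, 38}
Elements from B not already included: {37, 40}
A ∪ B = {8, 14, 16, 27, 34, 37, 38, 40}

{8, 14, 16, 27, 34, 37, 38, 40}


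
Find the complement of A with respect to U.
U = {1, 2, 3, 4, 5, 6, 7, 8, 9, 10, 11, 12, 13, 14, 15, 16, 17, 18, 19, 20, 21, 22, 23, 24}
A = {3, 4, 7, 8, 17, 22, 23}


Universal set U = {1, 2, 3, 4, 5, 6, 7, 8, 9, 10, 11, 12, 13, 14, 15, 16, 17, 18, 19, 20, 21, 22, 23, 24}
Set A = {3, 4, 7, 8, 17, 22, 23}
A' = U \ A = elements in U but not in A
Checking each element of U:
1 (not in A, include), 2 (not in A, include), 3 (in A, exclude), 4 (in A, exclude), 5 (not in A, include), 6 (not in A, include), 7 (in A, exclude), 8 (in A, exclude), 9 (not in A, include), 10 (not in A, include), 11 (not in A, include), 12 (not in A, include), 13 (not in A, include), 14 (not in A, include), 15 (not in A, include), 16 (not in A, include), 17 (in A, exclude), 18 (not in A, include), 19 (not in A, include), 20 (not in A, include), 21 (not in A, include), 22 (in A, exclude), 23 (in A, exclude), 24 (not in A, include)
A' = {1, 2, 5, 6, 9, 10, 11, 12, 13, 14, 15, 16, 18, 19, 20, 21, 24}

{1, 2, 5, 6, 9, 10, 11, 12, 13, 14, 15, 16, 18, 19, 20, 21, 24}


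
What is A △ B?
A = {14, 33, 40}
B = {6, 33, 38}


Set A = {14, 33, 40}
Set B = {6, 33, 38}
A △ B = (A \ B) ∪ (B \ A)
Elements in A but not B: {14, 40}
Elements in B but not A: {6, 38}
A △ B = {6, 14, 38, 40}

{6, 14, 38, 40}


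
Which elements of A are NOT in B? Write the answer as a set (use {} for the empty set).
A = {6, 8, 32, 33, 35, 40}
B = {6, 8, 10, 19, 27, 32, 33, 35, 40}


Set A = {6, 8, 32, 33, 35, 40}
Set B = {6, 8, 10, 19, 27, 32, 33, 35, 40}
Check each element of A against B:
6 ∈ B, 8 ∈ B, 32 ∈ B, 33 ∈ B, 35 ∈ B, 40 ∈ B
Elements of A not in B: {}

{}


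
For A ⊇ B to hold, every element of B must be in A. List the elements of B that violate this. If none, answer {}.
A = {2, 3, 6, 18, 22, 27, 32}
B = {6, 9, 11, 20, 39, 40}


Set A = {2, 3, 6, 18, 22, 27, 32}
Set B = {6, 9, 11, 20, 39, 40}
Check each element of B against A:
6 ∈ A, 9 ∉ A (include), 11 ∉ A (include), 20 ∉ A (include), 39 ∉ A (include), 40 ∉ A (include)
Elements of B not in A: {9, 11, 20, 39, 40}

{9, 11, 20, 39, 40}


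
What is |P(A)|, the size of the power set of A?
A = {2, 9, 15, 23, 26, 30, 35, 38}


Set A = {2, 9, 15, 23, 26, 30, 35, 38}
|A| = 8
The power set P(A) contains all subsets of A.
|P(A)| = 2^|A| = 2^8 = 256

256


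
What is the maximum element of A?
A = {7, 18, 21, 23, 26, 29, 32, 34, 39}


Set A = {7, 18, 21, 23, 26, 29, 32, 34, 39}
Elements in ascending order: 7, 18, 21, 23, 26, 29, 32, 34, 39
The largest element is 39.

39


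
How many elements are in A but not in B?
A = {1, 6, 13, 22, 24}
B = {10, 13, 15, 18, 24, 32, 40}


Set A = {1, 6, 13, 22, 24}
Set B = {10, 13, 15, 18, 24, 32, 40}
A \ B = {1, 6, 22}
|A \ B| = 3

3


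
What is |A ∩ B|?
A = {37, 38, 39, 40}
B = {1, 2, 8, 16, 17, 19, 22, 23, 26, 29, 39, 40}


Set A = {37, 38, 39, 40}
Set B = {1, 2, 8, 16, 17, 19, 22, 23, 26, 29, 39, 40}
A ∩ B = {39, 40}
|A ∩ B| = 2

2


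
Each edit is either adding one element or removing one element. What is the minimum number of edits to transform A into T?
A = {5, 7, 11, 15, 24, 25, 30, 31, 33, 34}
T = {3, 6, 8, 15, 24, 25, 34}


Set A = {5, 7, 11, 15, 24, 25, 30, 31, 33, 34}
Set T = {3, 6, 8, 15, 24, 25, 34}
Elements to remove from A (in A, not in T): {5, 7, 11, 30, 31, 33} → 6 removals
Elements to add to A (in T, not in A): {3, 6, 8} → 3 additions
Total edits = 6 + 3 = 9

9


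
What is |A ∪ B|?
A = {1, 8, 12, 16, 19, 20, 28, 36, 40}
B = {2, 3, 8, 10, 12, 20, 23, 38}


Set A = {1, 8, 12, 16, 19, 20, 28, 36, 40}, |A| = 9
Set B = {2, 3, 8, 10, 12, 20, 23, 38}, |B| = 8
A ∩ B = {8, 12, 20}, |A ∩ B| = 3
|A ∪ B| = |A| + |B| - |A ∩ B| = 9 + 8 - 3 = 14

14


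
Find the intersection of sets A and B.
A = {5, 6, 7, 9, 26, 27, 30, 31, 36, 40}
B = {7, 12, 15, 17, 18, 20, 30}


Set A = {5, 6, 7, 9, 26, 27, 30, 31, 36, 40}
Set B = {7, 12, 15, 17, 18, 20, 30}
A ∩ B includes only elements in both sets.
Check each element of A against B:
5 ✗, 6 ✗, 7 ✓, 9 ✗, 26 ✗, 27 ✗, 30 ✓, 31 ✗, 36 ✗, 40 ✗
A ∩ B = {7, 30}

{7, 30}


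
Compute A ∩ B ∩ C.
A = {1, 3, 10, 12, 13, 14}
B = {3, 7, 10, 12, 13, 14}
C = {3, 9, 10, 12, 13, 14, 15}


Set A = {1, 3, 10, 12, 13, 14}
Set B = {3, 7, 10, 12, 13, 14}
Set C = {3, 9, 10, 12, 13, 14, 15}
First, A ∩ B = {3, 10, 12, 13, 14}
Then, (A ∩ B) ∩ C = {3, 10, 12, 13, 14}

{3, 10, 12, 13, 14}


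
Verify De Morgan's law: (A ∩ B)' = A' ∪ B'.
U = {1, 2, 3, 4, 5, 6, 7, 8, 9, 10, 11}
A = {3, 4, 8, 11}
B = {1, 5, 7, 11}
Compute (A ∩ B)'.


U = {1, 2, 3, 4, 5, 6, 7, 8, 9, 10, 11}
A = {3, 4, 8, 11}, B = {1, 5, 7, 11}
A ∩ B = {11}
(A ∩ B)' = U \ (A ∩ B) = {1, 2, 3, 4, 5, 6, 7, 8, 9, 10}
Verification via A' ∪ B': A' = {1, 2, 5, 6, 7, 9, 10}, B' = {2, 3, 4, 6, 8, 9, 10}
A' ∪ B' = {1, 2, 3, 4, 5, 6, 7, 8, 9, 10} ✓

{1, 2, 3, 4, 5, 6, 7, 8, 9, 10}


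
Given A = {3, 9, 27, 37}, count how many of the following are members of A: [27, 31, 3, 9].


Set A = {3, 9, 27, 37}
Candidates: [27, 31, 3, 9]
Check each candidate:
27 ∈ A, 31 ∉ A, 3 ∈ A, 9 ∈ A
Count of candidates in A: 3

3


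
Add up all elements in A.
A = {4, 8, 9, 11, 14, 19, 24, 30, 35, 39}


Set A = {4, 8, 9, 11, 14, 19, 24, 30, 35, 39}
Sum = 4 + 8 + 9 + 11 + 14 + 19 + 24 + 30 + 35 + 39 = 193

193


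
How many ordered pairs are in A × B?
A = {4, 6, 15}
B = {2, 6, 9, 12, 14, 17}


Set A = {4, 6, 15} has 3 elements.
Set B = {2, 6, 9, 12, 14, 17} has 6 elements.
|A × B| = |A| × |B| = 3 × 6 = 18

18


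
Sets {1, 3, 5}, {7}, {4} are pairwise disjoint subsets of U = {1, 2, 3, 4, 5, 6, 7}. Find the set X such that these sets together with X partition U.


U = {1, 2, 3, 4, 5, 6, 7}
Shown blocks: {1, 3, 5}, {7}, {4}
A partition's blocks are pairwise disjoint and cover U, so the missing block = U \ (union of shown blocks).
Union of shown blocks: {1, 3, 4, 5, 7}
Missing block = U \ (union) = {2, 6}

{2, 6}


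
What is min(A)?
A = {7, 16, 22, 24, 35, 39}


Set A = {7, 16, 22, 24, 35, 39}
Elements in ascending order: 7, 16, 22, 24, 35, 39
The smallest element is 7.

7


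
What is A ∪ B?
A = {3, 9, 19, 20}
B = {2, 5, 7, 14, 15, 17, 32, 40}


Set A = {3, 9, 19, 20}
Set B = {2, 5, 7, 14, 15, 17, 32, 40}
A ∪ B includes all elements in either set.
Elements from A: {3, 9, 19, 20}
Elements from B not already included: {2, 5, 7, 14, 15, 17, 32, 40}
A ∪ B = {2, 3, 5, 7, 9, 14, 15, 17, 19, 20, 32, 40}

{2, 3, 5, 7, 9, 14, 15, 17, 19, 20, 32, 40}


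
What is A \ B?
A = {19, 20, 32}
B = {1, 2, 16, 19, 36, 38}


Set A = {19, 20, 32}
Set B = {1, 2, 16, 19, 36, 38}
A \ B includes elements in A that are not in B.
Check each element of A:
19 (in B, remove), 20 (not in B, keep), 32 (not in B, keep)
A \ B = {20, 32}

{20, 32}


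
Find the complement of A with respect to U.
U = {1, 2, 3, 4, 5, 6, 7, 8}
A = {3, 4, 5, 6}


Universal set U = {1, 2, 3, 4, 5, 6, 7, 8}
Set A = {3, 4, 5, 6}
A' = U \ A = elements in U but not in A
Checking each element of U:
1 (not in A, include), 2 (not in A, include), 3 (in A, exclude), 4 (in A, exclude), 5 (in A, exclude), 6 (in A, exclude), 7 (not in A, include), 8 (not in A, include)
A' = {1, 2, 7, 8}

{1, 2, 7, 8}


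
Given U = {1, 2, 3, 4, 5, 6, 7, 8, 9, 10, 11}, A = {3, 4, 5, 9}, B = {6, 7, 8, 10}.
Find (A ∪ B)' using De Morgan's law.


U = {1, 2, 3, 4, 5, 6, 7, 8, 9, 10, 11}
A = {3, 4, 5, 9}, B = {6, 7, 8, 10}
A ∪ B = {3, 4, 5, 6, 7, 8, 9, 10}
(A ∪ B)' = U \ (A ∪ B) = {1, 2, 11}
Verification via A' ∩ B': A' = {1, 2, 6, 7, 8, 10, 11}, B' = {1, 2, 3, 4, 5, 9, 11}
A' ∩ B' = {1, 2, 11} ✓

{1, 2, 11}


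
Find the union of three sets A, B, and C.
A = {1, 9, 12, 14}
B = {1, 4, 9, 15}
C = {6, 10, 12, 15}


Set A = {1, 9, 12, 14}
Set B = {1, 4, 9, 15}
Set C = {6, 10, 12, 15}
First, A ∪ B = {1, 4, 9, 12, 14, 15}
Then, (A ∪ B) ∪ C = {1, 4, 6, 9, 10, 12, 14, 15}

{1, 4, 6, 9, 10, 12, 14, 15}


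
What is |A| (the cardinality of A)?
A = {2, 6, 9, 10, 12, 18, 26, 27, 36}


Set A = {2, 6, 9, 10, 12, 18, 26, 27, 36}
Listing elements: 2, 6, 9, 10, 12, 18, 26, 27, 36
Counting: 9 elements
|A| = 9

9


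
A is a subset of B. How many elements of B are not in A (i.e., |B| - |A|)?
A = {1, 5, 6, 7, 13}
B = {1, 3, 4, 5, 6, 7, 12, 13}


Set A = {1, 5, 6, 7, 13}, |A| = 5
Set B = {1, 3, 4, 5, 6, 7, 12, 13}, |B| = 8
Since A ⊆ B: B \ A = {3, 4, 12}
|B| - |A| = 8 - 5 = 3

3


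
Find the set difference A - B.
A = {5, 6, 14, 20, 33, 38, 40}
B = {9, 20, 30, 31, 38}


Set A = {5, 6, 14, 20, 33, 38, 40}
Set B = {9, 20, 30, 31, 38}
A \ B includes elements in A that are not in B.
Check each element of A:
5 (not in B, keep), 6 (not in B, keep), 14 (not in B, keep), 20 (in B, remove), 33 (not in B, keep), 38 (in B, remove), 40 (not in B, keep)
A \ B = {5, 6, 14, 33, 40}

{5, 6, 14, 33, 40}


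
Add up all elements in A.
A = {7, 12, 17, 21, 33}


Set A = {7, 12, 17, 21, 33}
Sum = 7 + 12 + 17 + 21 + 33 = 90

90


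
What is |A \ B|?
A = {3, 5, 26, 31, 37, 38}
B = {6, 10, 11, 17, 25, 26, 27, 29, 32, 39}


Set A = {3, 5, 26, 31, 37, 38}
Set B = {6, 10, 11, 17, 25, 26, 27, 29, 32, 39}
A \ B = {3, 5, 31, 37, 38}
|A \ B| = 5

5


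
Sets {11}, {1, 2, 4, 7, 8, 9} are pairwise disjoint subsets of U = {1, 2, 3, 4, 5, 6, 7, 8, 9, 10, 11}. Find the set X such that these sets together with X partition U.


U = {1, 2, 3, 4, 5, 6, 7, 8, 9, 10, 11}
Shown blocks: {11}, {1, 2, 4, 7, 8, 9}
A partition's blocks are pairwise disjoint and cover U, so the missing block = U \ (union of shown blocks).
Union of shown blocks: {1, 2, 4, 7, 8, 9, 11}
Missing block = U \ (union) = {3, 5, 6, 10}

{3, 5, 6, 10}


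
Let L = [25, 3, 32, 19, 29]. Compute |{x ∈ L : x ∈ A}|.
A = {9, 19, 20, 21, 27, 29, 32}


Set A = {9, 19, 20, 21, 27, 29, 32}
Candidates: [25, 3, 32, 19, 29]
Check each candidate:
25 ∉ A, 3 ∉ A, 32 ∈ A, 19 ∈ A, 29 ∈ A
Count of candidates in A: 3

3


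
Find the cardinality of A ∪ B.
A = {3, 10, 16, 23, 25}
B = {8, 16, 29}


Set A = {3, 10, 16, 23, 25}, |A| = 5
Set B = {8, 16, 29}, |B| = 3
A ∩ B = {16}, |A ∩ B| = 1
|A ∪ B| = |A| + |B| - |A ∩ B| = 5 + 3 - 1 = 7

7


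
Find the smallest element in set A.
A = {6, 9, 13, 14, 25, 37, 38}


Set A = {6, 9, 13, 14, 25, 37, 38}
Elements in ascending order: 6, 9, 13, 14, 25, 37, 38
The smallest element is 6.

6


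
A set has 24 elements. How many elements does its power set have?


The set has 24 elements.
The power set contains all possible subsets.
|P(A)| = 2^|A| = 2^24 = 16777216

16777216


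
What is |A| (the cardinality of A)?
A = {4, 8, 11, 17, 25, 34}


Set A = {4, 8, 11, 17, 25, 34}
Listing elements: 4, 8, 11, 17, 25, 34
Counting: 6 elements
|A| = 6

6


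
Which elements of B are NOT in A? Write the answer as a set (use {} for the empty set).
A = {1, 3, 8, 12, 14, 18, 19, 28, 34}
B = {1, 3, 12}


Set A = {1, 3, 8, 12, 14, 18, 19, 28, 34}
Set B = {1, 3, 12}
Check each element of B against A:
1 ∈ A, 3 ∈ A, 12 ∈ A
Elements of B not in A: {}

{}


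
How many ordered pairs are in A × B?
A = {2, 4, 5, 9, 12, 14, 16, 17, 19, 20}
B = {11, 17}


Set A = {2, 4, 5, 9, 12, 14, 16, 17, 19, 20} has 10 elements.
Set B = {11, 17} has 2 elements.
|A × B| = |A| × |B| = 10 × 2 = 20

20


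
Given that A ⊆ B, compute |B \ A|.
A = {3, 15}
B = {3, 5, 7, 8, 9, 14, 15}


Set A = {3, 15}, |A| = 2
Set B = {3, 5, 7, 8, 9, 14, 15}, |B| = 7
Since A ⊆ B: B \ A = {5, 7, 8, 9, 14}
|B| - |A| = 7 - 2 = 5

5


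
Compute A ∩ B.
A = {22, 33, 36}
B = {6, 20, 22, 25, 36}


Set A = {22, 33, 36}
Set B = {6, 20, 22, 25, 36}
A ∩ B includes only elements in both sets.
Check each element of A against B:
22 ✓, 33 ✗, 36 ✓
A ∩ B = {22, 36}

{22, 36}


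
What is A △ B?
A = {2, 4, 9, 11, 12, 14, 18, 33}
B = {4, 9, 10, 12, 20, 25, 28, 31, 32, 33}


Set A = {2, 4, 9, 11, 12, 14, 18, 33}
Set B = {4, 9, 10, 12, 20, 25, 28, 31, 32, 33}
A △ B = (A \ B) ∪ (B \ A)
Elements in A but not B: {2, 11, 14, 18}
Elements in B but not A: {10, 20, 25, 28, 31, 32}
A △ B = {2, 10, 11, 14, 18, 20, 25, 28, 31, 32}

{2, 10, 11, 14, 18, 20, 25, 28, 31, 32}


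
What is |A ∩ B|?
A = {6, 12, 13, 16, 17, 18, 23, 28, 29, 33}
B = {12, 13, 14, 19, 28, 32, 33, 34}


Set A = {6, 12, 13, 16, 17, 18, 23, 28, 29, 33}
Set B = {12, 13, 14, 19, 28, 32, 33, 34}
A ∩ B = {12, 13, 28, 33}
|A ∩ B| = 4

4


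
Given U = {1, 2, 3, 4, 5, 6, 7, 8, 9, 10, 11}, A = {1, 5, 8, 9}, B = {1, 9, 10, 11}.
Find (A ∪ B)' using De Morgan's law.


U = {1, 2, 3, 4, 5, 6, 7, 8, 9, 10, 11}
A = {1, 5, 8, 9}, B = {1, 9, 10, 11}
A ∪ B = {1, 5, 8, 9, 10, 11}
(A ∪ B)' = U \ (A ∪ B) = {2, 3, 4, 6, 7}
Verification via A' ∩ B': A' = {2, 3, 4, 6, 7, 10, 11}, B' = {2, 3, 4, 5, 6, 7, 8}
A' ∩ B' = {2, 3, 4, 6, 7} ✓

{2, 3, 4, 6, 7}


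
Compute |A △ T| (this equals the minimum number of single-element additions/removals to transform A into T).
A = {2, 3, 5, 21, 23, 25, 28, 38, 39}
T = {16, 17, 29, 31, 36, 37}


Set A = {2, 3, 5, 21, 23, 25, 28, 38, 39}
Set T = {16, 17, 29, 31, 36, 37}
Elements to remove from A (in A, not in T): {2, 3, 5, 21, 23, 25, 28, 38, 39} → 9 removals
Elements to add to A (in T, not in A): {16, 17, 29, 31, 36, 37} → 6 additions
Total edits = 9 + 6 = 15

15


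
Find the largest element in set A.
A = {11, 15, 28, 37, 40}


Set A = {11, 15, 28, 37, 40}
Elements in ascending order: 11, 15, 28, 37, 40
The largest element is 40.

40


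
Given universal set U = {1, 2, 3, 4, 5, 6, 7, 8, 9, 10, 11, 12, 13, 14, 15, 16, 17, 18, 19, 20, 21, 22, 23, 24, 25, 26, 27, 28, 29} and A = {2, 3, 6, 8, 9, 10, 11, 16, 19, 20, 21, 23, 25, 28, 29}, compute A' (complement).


Universal set U = {1, 2, 3, 4, 5, 6, 7, 8, 9, 10, 11, 12, 13, 14, 15, 16, 17, 18, 19, 20, 21, 22, 23, 24, 25, 26, 27, 28, 29}
Set A = {2, 3, 6, 8, 9, 10, 11, 16, 19, 20, 21, 23, 25, 28, 29}
A' = U \ A = elements in U but not in A
Checking each element of U:
1 (not in A, include), 2 (in A, exclude), 3 (in A, exclude), 4 (not in A, include), 5 (not in A, include), 6 (in A, exclude), 7 (not in A, include), 8 (in A, exclude), 9 (in A, exclude), 10 (in A, exclude), 11 (in A, exclude), 12 (not in A, include), 13 (not in A, include), 14 (not in A, include), 15 (not in A, include), 16 (in A, exclude), 17 (not in A, include), 18 (not in A, include), 19 (in A, exclude), 20 (in A, exclude), 21 (in A, exclude), 22 (not in A, include), 23 (in A, exclude), 24 (not in A, include), 25 (in A, exclude), 26 (not in A, include), 27 (not in A, include), 28 (in A, exclude), 29 (in A, exclude)
A' = {1, 4, 5, 7, 12, 13, 14, 15, 17, 18, 22, 24, 26, 27}

{1, 4, 5, 7, 12, 13, 14, 15, 17, 18, 22, 24, 26, 27}


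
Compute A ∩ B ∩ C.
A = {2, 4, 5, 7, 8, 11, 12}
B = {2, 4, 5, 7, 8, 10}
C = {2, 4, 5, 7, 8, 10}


Set A = {2, 4, 5, 7, 8, 11, 12}
Set B = {2, 4, 5, 7, 8, 10}
Set C = {2, 4, 5, 7, 8, 10}
First, A ∩ B = {2, 4, 5, 7, 8}
Then, (A ∩ B) ∩ C = {2, 4, 5, 7, 8}

{2, 4, 5, 7, 8}


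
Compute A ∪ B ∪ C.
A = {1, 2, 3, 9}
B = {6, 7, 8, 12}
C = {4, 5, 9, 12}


Set A = {1, 2, 3, 9}
Set B = {6, 7, 8, 12}
Set C = {4, 5, 9, 12}
First, A ∪ B = {1, 2, 3, 6, 7, 8, 9, 12}
Then, (A ∪ B) ∪ C = {1, 2, 3, 4, 5, 6, 7, 8, 9, 12}

{1, 2, 3, 4, 5, 6, 7, 8, 9, 12}


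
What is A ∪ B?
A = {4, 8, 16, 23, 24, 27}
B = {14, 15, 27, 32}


Set A = {4, 8, 16, 23, 24, 27}
Set B = {14, 15, 27, 32}
A ∪ B includes all elements in either set.
Elements from A: {4, 8, 16, 23, 24, 27}
Elements from B not already included: {14, 15, 32}
A ∪ B = {4, 8, 14, 15, 16, 23, 24, 27, 32}

{4, 8, 14, 15, 16, 23, 24, 27, 32}


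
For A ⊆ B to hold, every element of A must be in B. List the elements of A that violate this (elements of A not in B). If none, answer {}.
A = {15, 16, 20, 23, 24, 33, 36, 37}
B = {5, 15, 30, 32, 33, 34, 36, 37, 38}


Set A = {15, 16, 20, 23, 24, 33, 36, 37}
Set B = {5, 15, 30, 32, 33, 34, 36, 37, 38}
Check each element of A against B:
15 ∈ B, 16 ∉ B (include), 20 ∉ B (include), 23 ∉ B (include), 24 ∉ B (include), 33 ∈ B, 36 ∈ B, 37 ∈ B
Elements of A not in B: {16, 20, 23, 24}

{16, 20, 23, 24}


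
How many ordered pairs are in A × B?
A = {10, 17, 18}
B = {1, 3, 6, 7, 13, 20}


Set A = {10, 17, 18} has 3 elements.
Set B = {1, 3, 6, 7, 13, 20} has 6 elements.
|A × B| = |A| × |B| = 3 × 6 = 18

18
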